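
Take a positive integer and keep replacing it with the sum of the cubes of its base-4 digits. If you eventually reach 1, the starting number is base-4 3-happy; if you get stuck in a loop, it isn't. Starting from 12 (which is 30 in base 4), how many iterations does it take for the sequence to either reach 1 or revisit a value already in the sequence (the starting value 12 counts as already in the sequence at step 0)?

12 = (3,0)_4 → 27
27 = (1,2,3)_4 → 36
36 = (2,1,0)_4 → 9
9 = (2,1)_4 → 9  — 9 repeats.
That took 4 steps.

4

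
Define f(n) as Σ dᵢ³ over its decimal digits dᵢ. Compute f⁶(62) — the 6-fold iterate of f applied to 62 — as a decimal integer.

737

62 → 224
224 → 80
80 → 512
512 → 134
134 → 92
92 → 737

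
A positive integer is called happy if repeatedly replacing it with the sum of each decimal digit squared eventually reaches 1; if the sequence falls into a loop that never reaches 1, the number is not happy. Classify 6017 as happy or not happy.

happy

6017 → 6² + 0² + 1² + 7² = 36 + 0 + 1 + 49 = 86
86 → 8² + 6² = 64 + 36 = 100
100 → 1² + 0² + 0² = 1 + 0 + 0 = 1  — reached 1.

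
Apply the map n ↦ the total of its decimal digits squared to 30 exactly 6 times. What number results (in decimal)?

58

30 → 3² + 0² = 9 + 0 = 9
9 → 9² = 81
81 → 8² + 1² = 64 + 1 = 65
65 → 6² + 5² = 36 + 25 = 61
61 → 6² + 1² = 36 + 1 = 37
37 → 3² + 7² = 9 + 49 = 58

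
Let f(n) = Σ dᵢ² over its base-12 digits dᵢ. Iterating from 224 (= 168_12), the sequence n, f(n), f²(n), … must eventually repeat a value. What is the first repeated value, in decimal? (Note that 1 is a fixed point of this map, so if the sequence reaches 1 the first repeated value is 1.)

25

224 = (1,6,8)_12 → 1² + 6² + 8² = 101
101 = (8,5)_12 → 8² + 5² = 89
89 = (7,5)_12 → 7² + 5² = 74
74 = (6,2)_12 → 6² + 2² = 40
40 = (3,4)_12 → 3² + 4² = 25
25 = (2,1)_12 → 2² + 1² = 5
5 = (5)_12 → 5² = 25  — 25 already appeared earlier.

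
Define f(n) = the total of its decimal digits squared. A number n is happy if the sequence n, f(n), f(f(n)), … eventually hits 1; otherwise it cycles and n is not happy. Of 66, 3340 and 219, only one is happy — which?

66: 66 → 72 → 53 → 34 → 25 → 29 → 85 → 89 → 145 → 42 → 20 → 4 → 16 → 37 → 58 → 89  — repeats 89 (not happy)
3340: 3340 → 34 → 25 → 29 → 85 → 89 → 145 → 42 → 20 → 4 → 16 → 37 → 58 → 89  — repeats 89 (not happy)
219: 219 → 86 → 100 → 1  — reaches 1 (happy)

219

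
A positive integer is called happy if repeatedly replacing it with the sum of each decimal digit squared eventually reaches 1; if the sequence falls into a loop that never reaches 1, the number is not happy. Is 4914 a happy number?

4914 → 114
114 → 18
18 → 65
65 → 61
61 → 37
37 → 58
58 → 89
89 → 145
145 → 42
42 → 20
20 → 4
4 → 16
16 → 37  — 37 already seen; the sequence cycles without reaching 1.

not happy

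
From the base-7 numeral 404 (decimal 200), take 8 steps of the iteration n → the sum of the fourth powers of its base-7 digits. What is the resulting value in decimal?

32

200 = (4,0,4)_7 → 4⁴ + 0⁴ + 4⁴ = 512
512 = (1,3,3,1)_7 → 1⁴ + 3⁴ + 3⁴ + 1⁴ = 164
164 = (3,2,3)_7 → 3⁴ + 2⁴ + 3⁴ = 178
178 = (3,4,3)_7 → 3⁴ + 4⁴ + 3⁴ = 418
418 = (1,1,3,5)_7 → 1⁴ + 1⁴ + 3⁴ + 5⁴ = 708
708 = (2,0,3,1)_7 → 2⁴ + 0⁴ + 3⁴ + 1⁴ = 98
98 = (2,0,0)_7 → 2⁴ + 0⁴ + 0⁴ = 16
16 = (2,2)_7 → 2⁴ + 2⁴ = 32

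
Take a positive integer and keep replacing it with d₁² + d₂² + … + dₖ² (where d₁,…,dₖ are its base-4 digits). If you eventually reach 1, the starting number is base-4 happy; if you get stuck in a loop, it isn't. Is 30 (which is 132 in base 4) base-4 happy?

base-4 happy

30 = (1,3,2)_4 → 14
14 = (3,2)_4 → 13
13 = (3,1)_4 → 10
10 = (2,2)_4 → 8
8 = (2,0)_4 → 4
4 = (1,0)_4 → 1  — reached 1.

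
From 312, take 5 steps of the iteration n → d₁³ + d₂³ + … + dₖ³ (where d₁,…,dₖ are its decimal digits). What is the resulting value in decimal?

702

312 → 3³ + 1³ + 2³ = 36
36 → 3³ + 6³ = 243
243 → 2³ + 4³ + 3³ = 99
99 → 9³ + 9³ = 1458
1458 → 1³ + 4³ + 5³ + 8³ = 702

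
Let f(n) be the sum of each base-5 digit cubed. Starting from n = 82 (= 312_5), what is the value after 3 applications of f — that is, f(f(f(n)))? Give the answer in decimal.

82 = (3,1,2)_5 → 36
36 = (1,2,1)_5 → 10
10 = (2,0)_5 → 8

8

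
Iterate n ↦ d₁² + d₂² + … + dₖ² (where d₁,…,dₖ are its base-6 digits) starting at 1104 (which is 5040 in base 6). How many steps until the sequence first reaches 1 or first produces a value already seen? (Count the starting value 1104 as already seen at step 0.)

9

1104 = (5,0,4,0)_6 → 5² + 0² + 4² + 0² = 25 + 0 + 16 + 0 = 41
41 = (1,0,5)_6 → 1² + 0² + 5² = 1 + 0 + 25 = 26
26 = (4,2)_6 → 4² + 2² = 16 + 4 = 20
20 = (3,2)_6 → 3² + 2² = 9 + 4 = 13
13 = (2,1)_6 → 2² + 1² = 4 + 1 = 5
5 = (5)_6 → 5² = 25
25 = (4,1)_6 → 4² + 1² = 16 + 1 = 17
17 = (2,5)_6 → 2² + 5² = 4 + 25 = 29
29 = (4,5)_6 → 4² + 5² = 16 + 25 = 41  — 41 repeats.
That took 9 steps.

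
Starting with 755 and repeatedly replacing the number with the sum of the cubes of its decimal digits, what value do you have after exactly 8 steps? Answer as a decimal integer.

371

755 → 593
593 → 881
881 → 1025
1025 → 134
134 → 92
92 → 737
737 → 713
713 → 371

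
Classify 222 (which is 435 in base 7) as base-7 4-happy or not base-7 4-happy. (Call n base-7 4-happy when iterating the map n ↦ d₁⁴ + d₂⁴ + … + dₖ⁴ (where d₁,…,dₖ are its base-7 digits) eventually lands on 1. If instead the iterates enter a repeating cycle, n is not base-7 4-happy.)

222 = (4,3,5)_7 → 4⁴ + 3⁴ + 5⁴ = 256 + 81 + 625 = 962
962 = (2,5,4,3)_7 → 2⁴ + 5⁴ + 4⁴ + 3⁴ = 16 + 625 + 256 + 81 = 978
978 = (2,5,6,5)_7 → 2⁴ + 5⁴ + 6⁴ + 5⁴ = 16 + 625 + 1296 + 625 = 2562
2562 = (1,0,3,2,0)_7 → 1⁴ + 0⁴ + 3⁴ + 2⁴ + 0⁴ = 1 + 0 + 81 + 16 + 0 = 98
98 = (2,0,0)_7 → 2⁴ + 0⁴ + 0⁴ = 16 + 0 + 0 = 16
16 = (2,2)_7 → 2⁴ + 2⁴ = 16 + 16 = 32
32 = (4,4)_7 → 4⁴ + 4⁴ = 256 + 256 = 512
512 = (1,3,3,1)_7 → 1⁴ + 3⁴ + 3⁴ + 1⁴ = 1 + 81 + 81 + 1 = 164
164 = (3,2,3)_7 → 3⁴ + 2⁴ + 3⁴ = 81 + 16 + 81 = 178
178 = (3,4,3)_7 → 3⁴ + 4⁴ + 3⁴ = 81 + 256 + 81 = 418
418 = (1,1,3,5)_7 → 1⁴ + 1⁴ + 3⁴ + 5⁴ = 1 + 1 + 81 + 625 = 708
708 = (2,0,3,1)_7 → 2⁴ + 0⁴ + 3⁴ + 1⁴ = 16 + 0 + 81 + 1 = 98  — 98 already seen; the sequence cycles without reaching 1.

not base-7 4-happy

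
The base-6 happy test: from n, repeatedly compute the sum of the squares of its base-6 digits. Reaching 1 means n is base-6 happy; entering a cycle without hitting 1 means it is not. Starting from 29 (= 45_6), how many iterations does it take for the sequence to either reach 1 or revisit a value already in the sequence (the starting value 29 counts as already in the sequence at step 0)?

29 = (4,5)_6 → 4² + 5² = 16 + 25 = 41
41 = (1,0,5)_6 → 1² + 0² + 5² = 1 + 0 + 25 = 26
26 = (4,2)_6 → 4² + 2² = 16 + 4 = 20
20 = (3,2)_6 → 3² + 2² = 9 + 4 = 13
13 = (2,1)_6 → 2² + 1² = 4 + 1 = 5
5 = (5)_6 → 5² = 25
25 = (4,1)_6 → 4² + 1² = 16 + 1 = 17
17 = (2,5)_6 → 2² + 5² = 4 + 25 = 29  — 29 repeats.
That took 8 steps.

8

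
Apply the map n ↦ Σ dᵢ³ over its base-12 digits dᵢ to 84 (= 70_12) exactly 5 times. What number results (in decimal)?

1855

84 = (7,0)_12 → 7³ + 0³ = 343 + 0 = 343
343 = (2,4,7)_12 → 2³ + 4³ + 7³ = 8 + 64 + 343 = 415
415 = (2,10,7)_12 → 2³ + 10³ + 7³ = 8 + 1000 + 343 = 1351
1351 = (9,4,7)_12 → 9³ + 4³ + 7³ = 729 + 64 + 343 = 1136
1136 = (7,10,8)_12 → 7³ + 10³ + 8³ = 343 + 1000 + 512 = 1855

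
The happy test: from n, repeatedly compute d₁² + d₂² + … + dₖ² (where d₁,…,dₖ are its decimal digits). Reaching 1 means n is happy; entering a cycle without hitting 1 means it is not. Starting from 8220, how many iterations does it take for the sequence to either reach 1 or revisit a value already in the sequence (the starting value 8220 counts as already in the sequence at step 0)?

15

8220 → 72
72 → 53
53 → 34
34 → 25
25 → 29
29 → 85
85 → 89
89 → 145
145 → 42
42 → 20
20 → 4
4 → 16
16 → 37
37 → 58
58 → 89  — 89 repeats.
That took 15 steps.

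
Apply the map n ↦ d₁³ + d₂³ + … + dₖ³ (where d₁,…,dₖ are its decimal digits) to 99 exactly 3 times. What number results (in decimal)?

99 → 9³ + 9³ = 729 + 729 = 1458
1458 → 1³ + 4³ + 5³ + 8³ = 1 + 64 + 125 + 512 = 702
702 → 7³ + 0³ + 2³ = 343 + 0 + 8 = 351

351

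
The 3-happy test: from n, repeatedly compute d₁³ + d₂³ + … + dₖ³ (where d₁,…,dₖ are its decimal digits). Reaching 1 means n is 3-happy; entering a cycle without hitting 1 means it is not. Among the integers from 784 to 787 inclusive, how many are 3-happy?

784: 784 → 919 → 1459 → 919  — not 3-happy
785: 785 → 980 → 1241 → 74 → 407 → 407  — not 3-happy
786: 786 → 1071 → 345 → 216 → 225 → 141 → 66 → 432 → 99 → 1458 → 702 → 351 → 153 → 153  — not 3-happy
787: 787 → 1198 → 1243 → 100 → 1  — 3-happy
3-happy: 787

1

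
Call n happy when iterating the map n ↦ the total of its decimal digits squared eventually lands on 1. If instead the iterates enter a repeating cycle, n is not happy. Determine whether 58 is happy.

not happy

58 → 5² + 8² = 25 + 64 = 89
89 → 8² + 9² = 64 + 81 = 145
145 → 1² + 4² + 5² = 1 + 16 + 25 = 42
42 → 4² + 2² = 16 + 4 = 20
20 → 2² + 0² = 4 + 0 = 4
4 → 4² = 16
16 → 1² + 6² = 1 + 36 = 37
37 → 3² + 7² = 9 + 49 = 58  — 58 already seen; the sequence cycles without reaching 1.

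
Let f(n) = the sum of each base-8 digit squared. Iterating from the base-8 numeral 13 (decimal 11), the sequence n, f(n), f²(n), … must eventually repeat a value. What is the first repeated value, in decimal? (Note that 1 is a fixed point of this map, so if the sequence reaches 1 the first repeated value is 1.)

11 = (1,3)_8 → 10
10 = (1,2)_8 → 5
5 = (5)_8 → 25
25 = (3,1)_8 → 10  — 10 already appeared earlier.

10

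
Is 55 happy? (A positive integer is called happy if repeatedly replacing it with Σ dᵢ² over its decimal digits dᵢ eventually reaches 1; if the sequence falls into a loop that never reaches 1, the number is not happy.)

55 → 50
50 → 25
25 → 29
29 → 85
85 → 89
89 → 145
145 → 42
42 → 20
20 → 4
4 → 16
16 → 37
37 → 58
58 → 89  — 89 already seen; the sequence cycles without reaching 1.

not happy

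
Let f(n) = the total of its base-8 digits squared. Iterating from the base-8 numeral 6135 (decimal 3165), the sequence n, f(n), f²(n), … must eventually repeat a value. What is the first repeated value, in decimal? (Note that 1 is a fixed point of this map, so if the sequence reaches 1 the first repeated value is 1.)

25

3165 = (6,1,3,5)_8 → 71
71 = (1,0,7)_8 → 50
50 = (6,2)_8 → 40
40 = (5,0)_8 → 25
25 = (3,1)_8 → 10
10 = (1,2)_8 → 5
5 = (5)_8 → 25  — 25 already appeared earlier.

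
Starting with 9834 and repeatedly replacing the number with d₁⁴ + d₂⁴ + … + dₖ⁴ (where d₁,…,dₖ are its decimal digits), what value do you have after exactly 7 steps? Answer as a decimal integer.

13139

9834 → 9⁴ + 8⁴ + 3⁴ + 4⁴ = 6561 + 4096 + 81 + 256 = 10994
10994 → 1⁴ + 0⁴ + 9⁴ + 9⁴ + 4⁴ = 1 + 0 + 6561 + 6561 + 256 = 13379
13379 → 1⁴ + 3⁴ + 3⁴ + 7⁴ + 9⁴ = 1 + 81 + 81 + 2401 + 6561 = 9125
9125 → 9⁴ + 1⁴ + 2⁴ + 5⁴ = 6561 + 1 + 16 + 625 = 7203
7203 → 7⁴ + 2⁴ + 0⁴ + 3⁴ = 2401 + 16 + 0 + 81 = 2498
2498 → 2⁴ + 4⁴ + 9⁴ + 8⁴ = 16 + 256 + 6561 + 4096 = 10929
10929 → 1⁴ + 0⁴ + 9⁴ + 2⁴ + 9⁴ = 1 + 0 + 6561 + 16 + 6561 = 13139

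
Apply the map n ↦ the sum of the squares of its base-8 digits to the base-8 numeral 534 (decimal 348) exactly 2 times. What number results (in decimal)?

348 = (5,3,4)_8 → 50
50 = (6,2)_8 → 40

40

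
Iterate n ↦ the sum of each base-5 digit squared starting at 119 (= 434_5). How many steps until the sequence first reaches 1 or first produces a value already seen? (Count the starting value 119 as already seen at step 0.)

119 = (4,3,4)_5 → 41
41 = (1,3,1)_5 → 11
11 = (2,1)_5 → 5
5 = (1,0)_5 → 1  — reached 1.
That took 4 steps.

4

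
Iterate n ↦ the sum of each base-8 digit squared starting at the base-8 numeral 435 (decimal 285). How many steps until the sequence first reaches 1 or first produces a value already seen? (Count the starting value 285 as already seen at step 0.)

285 = (4,3,5)_8 → 50
50 = (6,2)_8 → 40
40 = (5,0)_8 → 25
25 = (3,1)_8 → 10
10 = (1,2)_8 → 5
5 = (5)_8 → 25  — 25 repeats.
That took 6 steps.

6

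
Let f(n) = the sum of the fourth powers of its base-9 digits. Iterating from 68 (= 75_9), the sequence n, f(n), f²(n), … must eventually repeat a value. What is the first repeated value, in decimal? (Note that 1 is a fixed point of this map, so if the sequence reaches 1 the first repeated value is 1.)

68 = (7,5)_9 → 7⁴ + 5⁴ = 2401 + 625 = 3026
3026 = (4,1,3,2)_9 → 4⁴ + 1⁴ + 3⁴ + 2⁴ = 256 + 1 + 81 + 16 = 354
354 = (4,3,3)_9 → 4⁴ + 3⁴ + 3⁴ = 256 + 81 + 81 = 418
418 = (5,1,4)_9 → 5⁴ + 1⁴ + 4⁴ = 625 + 1 + 256 = 882
882 = (1,1,8,0)_9 → 1⁴ + 1⁴ + 8⁴ + 0⁴ = 1 + 1 + 4096 + 0 = 4098
4098 = (5,5,5,3)_9 → 5⁴ + 5⁴ + 5⁴ + 3⁴ = 625 + 625 + 625 + 81 = 1956
1956 = (2,6,1,3)_9 → 2⁴ + 6⁴ + 1⁴ + 3⁴ = 16 + 1296 + 1 + 81 = 1394
1394 = (1,8,1,8)_9 → 1⁴ + 8⁴ + 1⁴ + 8⁴ = 1 + 4096 + 1 + 4096 = 8194
8194 = (1,2,2,1,4)_9 → 1⁴ + 2⁴ + 2⁴ + 1⁴ + 4⁴ = 1 + 16 + 16 + 1 + 256 = 290
290 = (3,5,2)_9 → 3⁴ + 5⁴ + 2⁴ = 81 + 625 + 16 = 722
722 = (8,8,2)_9 → 8⁴ + 8⁴ + 2⁴ = 4096 + 4096 + 16 = 8208
8208 = (1,2,2,3,0)_9 → 1⁴ + 2⁴ + 2⁴ + 3⁴ + 0⁴ = 1 + 16 + 16 + 81 + 0 = 114
114 = (1,3,6)_9 → 1⁴ + 3⁴ + 6⁴ = 1 + 81 + 1296 = 1378
1378 = (1,8,0,1)_9 → 1⁴ + 8⁴ + 0⁴ + 1⁴ = 1 + 4096 + 0 + 1 = 4098  — 4098 already appeared earlier.

4098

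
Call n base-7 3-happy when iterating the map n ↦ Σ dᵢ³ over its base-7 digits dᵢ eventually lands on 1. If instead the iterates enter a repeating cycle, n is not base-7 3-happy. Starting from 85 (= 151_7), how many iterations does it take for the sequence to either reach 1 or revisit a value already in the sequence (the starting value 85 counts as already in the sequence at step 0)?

85 = (1,5,1)_7 → 1³ + 5³ + 1³ = 1 + 125 + 1 = 127
127 = (2,4,1)_7 → 2³ + 4³ + 1³ = 8 + 64 + 1 = 73
73 = (1,3,3)_7 → 1³ + 3³ + 3³ = 1 + 27 + 27 = 55
55 = (1,0,6)_7 → 1³ + 0³ + 6³ = 1 + 0 + 216 = 217
217 = (4,3,0)_7 → 4³ + 3³ + 0³ = 64 + 27 + 0 = 91
91 = (1,6,0)_7 → 1³ + 6³ + 0³ = 1 + 216 + 0 = 217  — 217 repeats.
That took 6 steps.

6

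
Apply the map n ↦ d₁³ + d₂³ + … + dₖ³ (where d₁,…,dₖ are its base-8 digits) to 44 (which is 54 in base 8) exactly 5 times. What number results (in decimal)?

44 = (5,4)_8 → 5³ + 4³ = 189
189 = (2,7,5)_8 → 2³ + 7³ + 5³ = 476
476 = (7,3,4)_8 → 7³ + 3³ + 4³ = 434
434 = (6,6,2)_8 → 6³ + 6³ + 2³ = 440
440 = (6,7,0)_8 → 6³ + 7³ + 0³ = 559

559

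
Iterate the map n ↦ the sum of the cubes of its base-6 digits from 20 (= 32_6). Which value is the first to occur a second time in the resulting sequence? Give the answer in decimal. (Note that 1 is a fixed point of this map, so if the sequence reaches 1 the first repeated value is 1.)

20 = (3,2)_6 → 3³ + 2³ = 27 + 8 = 35
35 = (5,5)_6 → 5³ + 5³ = 125 + 125 = 250
250 = (1,0,5,4)_6 → 1³ + 0³ + 5³ + 4³ = 1 + 0 + 125 + 64 = 190
190 = (5,1,4)_6 → 5³ + 1³ + 4³ = 125 + 1 + 64 = 190  — 190 already appeared earlier.

190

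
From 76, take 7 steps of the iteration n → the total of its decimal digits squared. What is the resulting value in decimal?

16

76 → 7² + 6² = 49 + 36 = 85
85 → 8² + 5² = 64 + 25 = 89
89 → 8² + 9² = 64 + 81 = 145
145 → 1² + 4² + 5² = 1 + 16 + 25 = 42
42 → 4² + 2² = 16 + 4 = 20
20 → 2² + 0² = 4 + 0 = 4
4 → 4² = 16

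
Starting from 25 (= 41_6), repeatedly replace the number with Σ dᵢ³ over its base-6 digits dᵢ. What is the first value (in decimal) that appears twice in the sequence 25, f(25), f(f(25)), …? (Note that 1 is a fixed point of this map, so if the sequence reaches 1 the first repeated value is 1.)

190

25 = (4,1)_6 → 4³ + 1³ = 65
65 = (1,4,5)_6 → 1³ + 4³ + 5³ = 190
190 = (5,1,4)_6 → 5³ + 1³ + 4³ = 190  — 190 already appeared earlier.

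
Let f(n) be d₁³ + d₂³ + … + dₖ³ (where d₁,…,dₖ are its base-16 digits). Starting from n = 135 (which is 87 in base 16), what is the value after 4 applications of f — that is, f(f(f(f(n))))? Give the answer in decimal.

3600

135 = (8,7)_16 → 8³ + 7³ = 855
855 = (3,5,7)_16 → 3³ + 5³ + 7³ = 495
495 = (1,14,15)_16 → 1³ + 14³ + 15³ = 6120
6120 = (1,7,14,8)_16 → 1³ + 7³ + 14³ + 8³ = 3600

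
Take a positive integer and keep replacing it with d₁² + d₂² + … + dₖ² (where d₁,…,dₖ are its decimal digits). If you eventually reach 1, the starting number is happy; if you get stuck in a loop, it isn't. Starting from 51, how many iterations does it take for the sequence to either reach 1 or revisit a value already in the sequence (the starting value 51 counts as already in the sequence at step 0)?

51 → 5² + 1² = 25 + 1 = 26
26 → 2² + 6² = 4 + 36 = 40
40 → 4² + 0² = 16 + 0 = 16
16 → 1² + 6² = 1 + 36 = 37
37 → 3² + 7² = 9 + 49 = 58
58 → 5² + 8² = 25 + 64 = 89
89 → 8² + 9² = 64 + 81 = 145
145 → 1² + 4² + 5² = 1 + 16 + 25 = 42
42 → 4² + 2² = 16 + 4 = 20
20 → 2² + 0² = 4 + 0 = 4
4 → 4² = 16  — 16 repeats.
That took 11 steps.

11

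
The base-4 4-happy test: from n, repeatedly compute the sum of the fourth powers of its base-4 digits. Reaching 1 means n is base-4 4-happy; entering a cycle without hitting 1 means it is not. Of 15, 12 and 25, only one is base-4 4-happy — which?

25

15: 15 → 162 → 48 → 81 → 3 → 81  — repeats 81 (not base-4 4-happy)
12: 12 → 81 → 3 → 81  — repeats 81 (not base-4 4-happy)
25: 25 → 18 → 17 → 2 → 16 → 1  — reaches 1 (base-4 4-happy)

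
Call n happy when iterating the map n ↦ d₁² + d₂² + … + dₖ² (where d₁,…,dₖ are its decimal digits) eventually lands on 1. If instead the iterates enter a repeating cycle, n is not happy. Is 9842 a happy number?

not happy

9842 → 9² + 8² + 4² + 2² = 165
165 → 1² + 6² + 5² = 62
62 → 6² + 2² = 40
40 → 4² + 0² = 16
16 → 1² + 6² = 37
37 → 3² + 7² = 58
58 → 5² + 8² = 89
89 → 8² + 9² = 145
145 → 1² + 4² + 5² = 42
42 → 4² + 2² = 20
20 → 2² + 0² = 4
4 → 4² = 16  — 16 already seen; the sequence cycles without reaching 1.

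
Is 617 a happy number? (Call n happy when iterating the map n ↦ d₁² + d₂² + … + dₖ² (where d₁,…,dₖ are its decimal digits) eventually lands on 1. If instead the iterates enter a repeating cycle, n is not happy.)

617 → 6² + 1² + 7² = 36 + 1 + 49 = 86
86 → 8² + 6² = 64 + 36 = 100
100 → 1² + 0² + 0² = 1 + 0 + 0 = 1  — reached 1.

happy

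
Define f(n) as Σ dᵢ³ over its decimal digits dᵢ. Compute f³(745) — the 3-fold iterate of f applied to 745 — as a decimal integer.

745 → 7³ + 4³ + 5³ = 532
532 → 5³ + 3³ + 2³ = 160
160 → 1³ + 6³ + 0³ = 217

217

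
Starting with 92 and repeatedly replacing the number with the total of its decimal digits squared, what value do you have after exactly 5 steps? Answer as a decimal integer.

20

92 → 9² + 2² = 85
85 → 8² + 5² = 89
89 → 8² + 9² = 145
145 → 1² + 4² + 5² = 42
42 → 4² + 2² = 20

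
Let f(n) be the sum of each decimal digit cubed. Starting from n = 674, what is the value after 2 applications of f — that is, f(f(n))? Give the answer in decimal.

674 → 623
623 → 251

251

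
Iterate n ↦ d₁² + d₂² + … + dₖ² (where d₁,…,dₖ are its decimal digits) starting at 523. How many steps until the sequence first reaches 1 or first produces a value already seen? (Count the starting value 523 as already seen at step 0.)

11

523 → 5² + 2² + 3² = 38
38 → 3² + 8² = 73
73 → 7² + 3² = 58
58 → 5² + 8² = 89
89 → 8² + 9² = 145
145 → 1² + 4² + 5² = 42
42 → 4² + 2² = 20
20 → 2² + 0² = 4
4 → 4² = 16
16 → 1² + 6² = 37
37 → 3² + 7² = 58  — 58 repeats.
That took 11 steps.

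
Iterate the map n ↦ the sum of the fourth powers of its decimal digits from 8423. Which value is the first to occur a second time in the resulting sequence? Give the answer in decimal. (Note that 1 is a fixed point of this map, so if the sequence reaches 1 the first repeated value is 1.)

8423 → 8⁴ + 4⁴ + 2⁴ + 3⁴ = 4449
4449 → 4⁴ + 4⁴ + 4⁴ + 9⁴ = 7329
7329 → 7⁴ + 3⁴ + 2⁴ + 9⁴ = 9059
9059 → 9⁴ + 0⁴ + 5⁴ + 9⁴ = 13747
13747 → 1⁴ + 3⁴ + 7⁴ + 4⁴ + 7⁴ = 5140
5140 → 5⁴ + 1⁴ + 4⁴ + 0⁴ = 882
882 → 8⁴ + 8⁴ + 2⁴ = 8208
8208 → 8⁴ + 2⁴ + 0⁴ + 8⁴ = 8208  — 8208 already appeared earlier.

8208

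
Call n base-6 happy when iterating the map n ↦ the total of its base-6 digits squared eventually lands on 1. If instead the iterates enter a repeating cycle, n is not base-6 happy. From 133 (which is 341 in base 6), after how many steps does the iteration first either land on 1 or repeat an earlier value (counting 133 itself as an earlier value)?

133 = (3,4,1)_6 → 3² + 4² + 1² = 26
26 = (4,2)_6 → 4² + 2² = 20
20 = (3,2)_6 → 3² + 2² = 13
13 = (2,1)_6 → 2² + 1² = 5
5 = (5)_6 → 5² = 25
25 = (4,1)_6 → 4² + 1² = 17
17 = (2,5)_6 → 2² + 5² = 29
29 = (4,5)_6 → 4² + 5² = 41
41 = (1,0,5)_6 → 1² + 0² + 5² = 26  — 26 repeats.
That took 9 steps.

9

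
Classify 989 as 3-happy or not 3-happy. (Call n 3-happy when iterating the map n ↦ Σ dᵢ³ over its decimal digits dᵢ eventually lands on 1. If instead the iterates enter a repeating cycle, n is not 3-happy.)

989 → 9³ + 8³ + 9³ = 1970
1970 → 1³ + 9³ + 7³ + 0³ = 1073
1073 → 1³ + 0³ + 7³ + 3³ = 371
371 → 3³ + 7³ + 1³ = 371  — 371 already seen; the sequence cycles without reaching 1.

not 3-happy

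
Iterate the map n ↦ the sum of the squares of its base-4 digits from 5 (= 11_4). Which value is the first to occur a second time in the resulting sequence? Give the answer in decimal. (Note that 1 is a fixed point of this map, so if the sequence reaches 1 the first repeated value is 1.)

1

5 = (1,1)_4 → 1² + 1² = 1 + 1 = 2
2 = (2)_4 → 2² = 4
4 = (1,0)_4 → 1² + 0² = 1 + 0 = 1  — reached the fixed point 1.
1 → 1, so 1 is the first repeated value.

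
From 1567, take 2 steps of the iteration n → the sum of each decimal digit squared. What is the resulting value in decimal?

1567 → 1² + 5² + 6² + 7² = 111
111 → 1² + 1² + 1² = 3

3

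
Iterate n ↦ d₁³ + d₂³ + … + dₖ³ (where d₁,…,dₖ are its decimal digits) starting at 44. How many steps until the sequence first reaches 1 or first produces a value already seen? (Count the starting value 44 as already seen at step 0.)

8

44 → 4³ + 4³ = 64 + 64 = 128
128 → 1³ + 2³ + 8³ = 1 + 8 + 512 = 521
521 → 5³ + 2³ + 1³ = 125 + 8 + 1 = 134
134 → 1³ + 3³ + 4³ = 1 + 27 + 64 = 92
92 → 9³ + 2³ = 729 + 8 = 737
737 → 7³ + 3³ + 7³ = 343 + 27 + 343 = 713
713 → 7³ + 1³ + 3³ = 343 + 1 + 27 = 371
371 → 3³ + 7³ + 1³ = 27 + 343 + 1 = 371  — 371 repeats.
That took 8 steps.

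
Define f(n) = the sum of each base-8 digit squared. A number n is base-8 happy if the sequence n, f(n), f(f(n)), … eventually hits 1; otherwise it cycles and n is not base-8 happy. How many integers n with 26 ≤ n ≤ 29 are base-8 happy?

1

26: 26 → 13 → 26  — not base-8 happy
27: 27 → 18 → 8 → 1  — base-8 happy
28: 28 → 25 → 10 → 5 → 25  — not base-8 happy
29: 29 → 34 → 20 → 20  — not base-8 happy
base-8 happy: 27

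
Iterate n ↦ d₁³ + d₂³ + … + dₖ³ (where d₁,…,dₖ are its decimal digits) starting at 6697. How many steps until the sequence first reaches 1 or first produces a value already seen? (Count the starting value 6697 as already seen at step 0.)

6697 → 1504
1504 → 190
190 → 730
730 → 370
370 → 370  — 370 repeats.
That took 5 steps.

5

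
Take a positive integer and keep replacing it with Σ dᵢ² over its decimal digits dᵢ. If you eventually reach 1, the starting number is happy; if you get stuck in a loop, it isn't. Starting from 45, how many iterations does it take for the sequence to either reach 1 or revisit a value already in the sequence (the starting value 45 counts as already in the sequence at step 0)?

45 → 4² + 5² = 41
41 → 4² + 1² = 17
17 → 1² + 7² = 50
50 → 5² + 0² = 25
25 → 2² + 5² = 29
29 → 2² + 9² = 85
85 → 8² + 5² = 89
89 → 8² + 9² = 145
145 → 1² + 4² + 5² = 42
42 → 4² + 2² = 20
20 → 2² + 0² = 4
4 → 4² = 16
16 → 1² + 6² = 37
37 → 3² + 7² = 58
58 → 5² + 8² = 89  — 89 repeats.
That took 15 steps.

15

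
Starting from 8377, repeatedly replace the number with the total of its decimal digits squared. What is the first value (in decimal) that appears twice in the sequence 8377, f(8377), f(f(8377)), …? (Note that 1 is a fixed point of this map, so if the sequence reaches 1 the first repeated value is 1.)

16

8377 → 8² + 3² + 7² + 7² = 64 + 9 + 49 + 49 = 171
171 → 1² + 7² + 1² = 1 + 49 + 1 = 51
51 → 5² + 1² = 25 + 1 = 26
26 → 2² + 6² = 4 + 36 = 40
40 → 4² + 0² = 16 + 0 = 16
16 → 1² + 6² = 1 + 36 = 37
37 → 3² + 7² = 9 + 49 = 58
58 → 5² + 8² = 25 + 64 = 89
89 → 8² + 9² = 64 + 81 = 145
145 → 1² + 4² + 5² = 1 + 16 + 25 = 42
42 → 4² + 2² = 16 + 4 = 20
20 → 2² + 0² = 4 + 0 = 4
4 → 4² = 16  — 16 already appeared earlier.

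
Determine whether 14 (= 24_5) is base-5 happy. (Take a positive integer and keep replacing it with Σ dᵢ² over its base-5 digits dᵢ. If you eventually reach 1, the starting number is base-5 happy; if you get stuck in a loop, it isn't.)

not base-5 happy

14 = (2,4)_5 → 20
20 = (4,0)_5 → 16
16 = (3,1)_5 → 10
10 = (2,0)_5 → 4
4 = (4)_5 → 16  — 16 already seen; the sequence cycles without reaching 1.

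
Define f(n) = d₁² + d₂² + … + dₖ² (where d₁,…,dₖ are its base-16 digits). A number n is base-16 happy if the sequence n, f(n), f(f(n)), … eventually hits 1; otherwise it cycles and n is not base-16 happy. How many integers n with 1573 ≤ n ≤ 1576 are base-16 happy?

2

1573: 1573 → 65 → 17 → 2 → 4 → 16 → 1  — base-16 happy
1574: 1574 → 76 → 160 → 100 → 52 → 25 → 82 → 29 → 170 → 200 → 208 → 169 → 181 → 146 → 85 → 50 → 13 → 169  — not base-16 happy
1575: 1575 → 89 → 106 → 136 → 128 → 64 → 16 → 1  — base-16 happy
1576: 1576 → 104 → 100 → 52 → 25 → 82 → 29 → 170 → 200 → 208 → 169 → 181 → 146 → 85 → 50 → 13 → 169  — not base-16 happy
base-16 happy: 1573, 1575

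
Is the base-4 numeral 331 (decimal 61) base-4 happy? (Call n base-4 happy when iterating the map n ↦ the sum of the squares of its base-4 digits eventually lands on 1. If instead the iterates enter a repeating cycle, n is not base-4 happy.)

base-4 happy

61 = (3,3,1)_4 → 3² + 3² + 1² = 9 + 9 + 1 = 19
19 = (1,0,3)_4 → 1² + 0² + 3² = 1 + 0 + 9 = 10
10 = (2,2)_4 → 2² + 2² = 4 + 4 = 8
8 = (2,0)_4 → 2² + 0² = 4 + 0 = 4
4 = (1,0)_4 → 1² + 0² = 1 + 0 = 1  — reached 1.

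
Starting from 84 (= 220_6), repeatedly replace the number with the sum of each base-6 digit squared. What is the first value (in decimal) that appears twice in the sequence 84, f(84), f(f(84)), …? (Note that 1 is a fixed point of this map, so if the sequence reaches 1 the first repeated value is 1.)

5

84 = (2,2,0)_6 → 2² + 2² + 0² = 4 + 4 + 0 = 8
8 = (1,2)_6 → 1² + 2² = 1 + 4 = 5
5 = (5)_6 → 5² = 25
25 = (4,1)_6 → 4² + 1² = 16 + 1 = 17
17 = (2,5)_6 → 2² + 5² = 4 + 25 = 29
29 = (4,5)_6 → 4² + 5² = 16 + 25 = 41
41 = (1,0,5)_6 → 1² + 0² + 5² = 1 + 0 + 25 = 26
26 = (4,2)_6 → 4² + 2² = 16 + 4 = 20
20 = (3,2)_6 → 3² + 2² = 9 + 4 = 13
13 = (2,1)_6 → 2² + 1² = 4 + 1 = 5  — 5 already appeared earlier.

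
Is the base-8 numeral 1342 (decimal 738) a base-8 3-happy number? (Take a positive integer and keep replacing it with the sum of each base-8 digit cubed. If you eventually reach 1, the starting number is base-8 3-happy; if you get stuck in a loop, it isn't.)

base-8 3-happy

738 = (1,3,4,2)_8 → 1³ + 3³ + 4³ + 2³ = 100
100 = (1,4,4)_8 → 1³ + 4³ + 4³ = 129
129 = (2,0,1)_8 → 2³ + 0³ + 1³ = 9
9 = (1,1)_8 → 1³ + 1³ = 2
2 = (2)_8 → 2³ = 8
8 = (1,0)_8 → 1³ + 0³ = 1  — reached 1.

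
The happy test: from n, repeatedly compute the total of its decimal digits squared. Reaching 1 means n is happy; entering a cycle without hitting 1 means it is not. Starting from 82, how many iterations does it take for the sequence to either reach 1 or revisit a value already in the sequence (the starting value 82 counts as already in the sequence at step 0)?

82 → 8² + 2² = 68
68 → 6² + 8² = 100
100 → 1² + 0² + 0² = 1  — reached 1.
That took 3 steps.

3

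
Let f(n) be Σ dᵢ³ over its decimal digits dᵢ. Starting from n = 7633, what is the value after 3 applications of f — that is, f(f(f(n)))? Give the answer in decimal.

136

7633 → 7³ + 6³ + 3³ + 3³ = 343 + 216 + 27 + 27 = 613
613 → 6³ + 1³ + 3³ = 216 + 1 + 27 = 244
244 → 2³ + 4³ + 4³ = 8 + 64 + 64 = 136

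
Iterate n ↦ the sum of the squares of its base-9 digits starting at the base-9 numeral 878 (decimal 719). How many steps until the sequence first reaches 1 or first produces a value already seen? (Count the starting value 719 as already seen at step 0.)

3

719 = (8,7,8)_9 → 8² + 7² + 8² = 64 + 49 + 64 = 177
177 = (2,1,6)_9 → 2² + 1² + 6² = 4 + 1 + 36 = 41
41 = (4,5)_9 → 4² + 5² = 16 + 25 = 41  — 41 repeats.
That took 3 steps.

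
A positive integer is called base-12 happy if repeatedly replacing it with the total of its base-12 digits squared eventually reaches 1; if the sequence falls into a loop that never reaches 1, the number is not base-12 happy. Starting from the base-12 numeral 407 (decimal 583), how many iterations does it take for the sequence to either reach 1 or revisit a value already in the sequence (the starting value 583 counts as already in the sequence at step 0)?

4

583 = (4,0,7)_12 → 4² + 0² + 7² = 16 + 0 + 49 = 65
65 = (5,5)_12 → 5² + 5² = 25 + 25 = 50
50 = (4,2)_12 → 4² + 2² = 16 + 4 = 20
20 = (1,8)_12 → 1² + 8² = 1 + 64 = 65  — 65 repeats.
That took 4 steps.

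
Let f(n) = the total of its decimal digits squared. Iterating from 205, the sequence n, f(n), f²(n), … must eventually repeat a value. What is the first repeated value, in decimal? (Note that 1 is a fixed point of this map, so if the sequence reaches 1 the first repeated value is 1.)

205 → 2² + 0² + 5² = 4 + 0 + 25 = 29
29 → 2² + 9² = 4 + 81 = 85
85 → 8² + 5² = 64 + 25 = 89
89 → 8² + 9² = 64 + 81 = 145
145 → 1² + 4² + 5² = 1 + 16 + 25 = 42
42 → 4² + 2² = 16 + 4 = 20
20 → 2² + 0² = 4 + 0 = 4
4 → 4² = 16
16 → 1² + 6² = 1 + 36 = 37
37 → 3² + 7² = 9 + 49 = 58
58 → 5² + 8² = 25 + 64 = 89  — 89 already appeared earlier.

89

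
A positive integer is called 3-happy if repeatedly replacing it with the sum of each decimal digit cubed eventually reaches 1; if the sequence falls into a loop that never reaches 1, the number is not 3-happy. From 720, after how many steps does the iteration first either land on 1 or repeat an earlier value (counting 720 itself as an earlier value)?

3

720 → 7³ + 2³ + 0³ = 351
351 → 3³ + 5³ + 1³ = 153
153 → 1³ + 5³ + 3³ = 153  — 153 repeats.
That took 3 steps.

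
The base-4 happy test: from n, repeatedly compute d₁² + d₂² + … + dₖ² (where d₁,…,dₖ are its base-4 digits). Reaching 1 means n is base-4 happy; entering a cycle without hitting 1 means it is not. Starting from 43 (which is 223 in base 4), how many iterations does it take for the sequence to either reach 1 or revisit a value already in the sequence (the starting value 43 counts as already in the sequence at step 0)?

43 = (2,2,3)_4 → 2² + 2² + 3² = 17
17 = (1,0,1)_4 → 1² + 0² + 1² = 2
2 = (2)_4 → 2² = 4
4 = (1,0)_4 → 1² + 0² = 1  — reached 1.
That took 4 steps.

4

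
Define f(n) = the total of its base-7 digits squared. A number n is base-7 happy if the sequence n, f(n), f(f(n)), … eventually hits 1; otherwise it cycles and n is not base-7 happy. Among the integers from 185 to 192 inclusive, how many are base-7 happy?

1

185: 185 → 43 → 37 → 29 → 17 → 13 → 37  — not base-7 happy
186: 186 → 50 → 2 → 4 → 16 → 8 → 2  — not base-7 happy
187: 187 → 59 → 11 → 17 → 13 → 37 → 29 → 17  — not base-7 happy
188: 188 → 70 → 10 → 10  — not base-7 happy
189: 189 → 45 → 45  — not base-7 happy
190: 190 → 46 → 52 → 10 → 10  — not base-7 happy
191: 191 → 49 → 1  — base-7 happy
192: 192 → 54 → 26 → 34 → 52 → 10 → 10  — not base-7 happy
base-7 happy: 191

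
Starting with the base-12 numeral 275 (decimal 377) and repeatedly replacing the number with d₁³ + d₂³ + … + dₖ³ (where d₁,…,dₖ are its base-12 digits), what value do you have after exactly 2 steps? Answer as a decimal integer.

566

377 = (2,7,5)_12 → 2³ + 7³ + 5³ = 8 + 343 + 125 = 476
476 = (3,3,8)_12 → 3³ + 3³ + 8³ = 27 + 27 + 512 = 566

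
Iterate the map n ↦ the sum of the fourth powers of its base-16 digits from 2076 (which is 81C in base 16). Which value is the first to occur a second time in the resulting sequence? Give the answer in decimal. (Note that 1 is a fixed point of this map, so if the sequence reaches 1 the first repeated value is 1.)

2076 = (8,1,12)_16 → 8⁴ + 1⁴ + 12⁴ = 24833
24833 = (6,1,0,1)_16 → 6⁴ + 1⁴ + 0⁴ + 1⁴ = 1298
1298 = (5,1,2)_16 → 5⁴ + 1⁴ + 2⁴ = 642
642 = (2,8,2)_16 → 2⁴ + 8⁴ + 2⁴ = 4128
4128 = (1,0,2,0)_16 → 1⁴ + 0⁴ + 2⁴ + 0⁴ = 17
17 = (1,1)_16 → 1⁴ + 1⁴ = 2
2 = (2)_16 → 2⁴ = 16
16 = (1,0)_16 → 1⁴ + 0⁴ = 1  — reached the fixed point 1.
1 → 1, so 1 is the first repeated value.

1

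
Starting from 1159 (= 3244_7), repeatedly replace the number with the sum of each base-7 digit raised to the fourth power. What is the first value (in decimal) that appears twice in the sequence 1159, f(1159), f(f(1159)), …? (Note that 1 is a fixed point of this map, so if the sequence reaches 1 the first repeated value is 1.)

609

1159 = (3,2,4,4)_7 → 3⁴ + 2⁴ + 4⁴ + 4⁴ = 81 + 16 + 256 + 256 = 609
609 = (1,5,3,0)_7 → 1⁴ + 5⁴ + 3⁴ + 0⁴ = 1 + 625 + 81 + 0 = 707
707 = (2,0,3,0)_7 → 2⁴ + 0⁴ + 3⁴ + 0⁴ = 16 + 0 + 81 + 0 = 97
97 = (1,6,6)_7 → 1⁴ + 6⁴ + 6⁴ = 1 + 1296 + 1296 = 2593
2593 = (1,0,3,6,3)_7 → 1⁴ + 0⁴ + 3⁴ + 6⁴ + 3⁴ = 1 + 0 + 81 + 1296 + 81 = 1459
1459 = (4,1,5,3)_7 → 4⁴ + 1⁴ + 5⁴ + 3⁴ = 256 + 1 + 625 + 81 = 963
963 = (2,5,4,4)_7 → 2⁴ + 5⁴ + 4⁴ + 4⁴ = 16 + 625 + 256 + 256 = 1153
1153 = (3,2,3,5)_7 → 3⁴ + 2⁴ + 3⁴ + 5⁴ = 81 + 16 + 81 + 625 = 803
803 = (2,2,2,5)_7 → 2⁴ + 2⁴ + 2⁴ + 5⁴ = 16 + 16 + 16 + 625 = 673
673 = (1,6,5,1)_7 → 1⁴ + 6⁴ + 5⁴ + 1⁴ = 1 + 1296 + 625 + 1 = 1923
1923 = (5,4,1,5)_7 → 5⁴ + 4⁴ + 1⁴ + 5⁴ = 625 + 256 + 1 + 625 = 1507
1507 = (4,2,5,2)_7 → 4⁴ + 2⁴ + 5⁴ + 2⁴ = 256 + 16 + 625 + 16 = 913
913 = (2,4,4,3)_7 → 2⁴ + 4⁴ + 4⁴ + 3⁴ = 16 + 256 + 256 + 81 = 609  — 609 already appeared earlier.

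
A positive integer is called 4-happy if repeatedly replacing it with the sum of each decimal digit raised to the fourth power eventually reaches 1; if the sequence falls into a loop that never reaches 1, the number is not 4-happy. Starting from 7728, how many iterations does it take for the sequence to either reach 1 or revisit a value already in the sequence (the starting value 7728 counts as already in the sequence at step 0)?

11

7728 → 8914
8914 → 10914
10914 → 6819
6819 → 11954
11954 → 7444
7444 → 3169
3169 → 7939
7939 → 15604
15604 → 2178
2178 → 6514
6514 → 2178  — 2178 repeats.
That took 11 steps.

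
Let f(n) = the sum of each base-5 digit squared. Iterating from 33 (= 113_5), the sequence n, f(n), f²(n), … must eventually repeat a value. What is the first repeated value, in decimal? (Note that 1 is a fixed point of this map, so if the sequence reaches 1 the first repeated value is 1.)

33 = (1,1,3)_5 → 11
11 = (2,1)_5 → 5
5 = (1,0)_5 → 1  — reached the fixed point 1.
1 → 1, so 1 is the first repeated value.

1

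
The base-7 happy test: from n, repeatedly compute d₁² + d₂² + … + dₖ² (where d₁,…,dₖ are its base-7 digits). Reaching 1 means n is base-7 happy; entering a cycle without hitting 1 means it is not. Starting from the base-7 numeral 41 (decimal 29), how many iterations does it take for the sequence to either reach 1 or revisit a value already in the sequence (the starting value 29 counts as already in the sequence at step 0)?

4

29 = (4,1)_7 → 4² + 1² = 17
17 = (2,3)_7 → 2² + 3² = 13
13 = (1,6)_7 → 1² + 6² = 37
37 = (5,2)_7 → 5² + 2² = 29  — 29 repeats.
That took 4 steps.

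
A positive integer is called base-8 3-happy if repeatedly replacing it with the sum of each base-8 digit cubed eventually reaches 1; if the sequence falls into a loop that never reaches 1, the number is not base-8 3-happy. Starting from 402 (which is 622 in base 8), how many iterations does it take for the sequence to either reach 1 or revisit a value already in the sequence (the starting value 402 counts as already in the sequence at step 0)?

402 = (6,2,2)_8 → 6³ + 2³ + 2³ = 216 + 8 + 8 = 232
232 = (3,5,0)_8 → 3³ + 5³ + 0³ = 27 + 125 + 0 = 152
152 = (2,3,0)_8 → 2³ + 3³ + 0³ = 8 + 27 + 0 = 35
35 = (4,3)_8 → 4³ + 3³ = 64 + 27 = 91
91 = (1,3,3)_8 → 1³ + 3³ + 3³ = 1 + 27 + 27 = 55
55 = (6,7)_8 → 6³ + 7³ = 216 + 343 = 559
559 = (1,0,5,7)_8 → 1³ + 0³ + 5³ + 7³ = 1 + 0 + 125 + 343 = 469
469 = (7,2,5)_8 → 7³ + 2³ + 5³ = 343 + 8 + 125 = 476
476 = (7,3,4)_8 → 7³ + 3³ + 4³ = 343 + 27 + 64 = 434
434 = (6,6,2)_8 → 6³ + 6³ + 2³ = 216 + 216 + 8 = 440
440 = (6,7,0)_8 → 6³ + 7³ + 0³ = 216 + 343 + 0 = 559  — 559 repeats.
That took 11 steps.

11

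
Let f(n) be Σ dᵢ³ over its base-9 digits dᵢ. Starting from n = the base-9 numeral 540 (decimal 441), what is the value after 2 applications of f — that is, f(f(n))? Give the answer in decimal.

35

441 = (5,4,0)_9 → 5³ + 4³ + 0³ = 189
189 = (2,3,0)_9 → 2³ + 3³ + 0³ = 35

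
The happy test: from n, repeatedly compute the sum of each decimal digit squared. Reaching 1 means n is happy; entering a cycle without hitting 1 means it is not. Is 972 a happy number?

972 → 9² + 7² + 2² = 134
134 → 1² + 3² + 4² = 26
26 → 2² + 6² = 40
40 → 4² + 0² = 16
16 → 1² + 6² = 37
37 → 3² + 7² = 58
58 → 5² + 8² = 89
89 → 8² + 9² = 145
145 → 1² + 4² + 5² = 42
42 → 4² + 2² = 20
20 → 2² + 0² = 4
4 → 4² = 16  — 16 already seen; the sequence cycles without reaching 1.

not happy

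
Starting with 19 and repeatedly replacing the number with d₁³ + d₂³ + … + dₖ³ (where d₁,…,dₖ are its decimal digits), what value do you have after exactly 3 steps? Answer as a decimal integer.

370

19 → 730
730 → 370
370 → 370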